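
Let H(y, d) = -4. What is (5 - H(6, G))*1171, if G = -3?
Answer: 10539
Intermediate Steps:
(5 - H(6, G))*1171 = (5 - 1*(-4))*1171 = (5 + 4)*1171 = 9*1171 = 10539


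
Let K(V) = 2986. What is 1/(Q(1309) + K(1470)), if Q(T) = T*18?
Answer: 1/26548 ≈ 3.7668e-5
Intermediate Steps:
Q(T) = 18*T
1/(Q(1309) + K(1470)) = 1/(18*1309 + 2986) = 1/(23562 + 2986) = 1/26548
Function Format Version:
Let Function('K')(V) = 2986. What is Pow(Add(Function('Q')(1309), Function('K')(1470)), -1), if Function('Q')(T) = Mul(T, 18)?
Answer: Rational(1, 26548) ≈ 3.7668e-5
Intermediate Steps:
Function('Q')(T) = Mul(18, T)
Pow(Add(Function('Q')(1309), Function('K')(1470)), -1) = Pow(Add(Mul(18, 1309), 2986), -1) = Pow(Add(23562, 2986), -1) = Pow(26548, -1) = Rational(1, 26548)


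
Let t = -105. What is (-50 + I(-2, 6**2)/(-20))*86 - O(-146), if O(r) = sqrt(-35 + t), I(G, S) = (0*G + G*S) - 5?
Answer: -39689/10 - 2*I*sqrt(35) ≈ -3968.9 - 11.832*I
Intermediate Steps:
I(G, S) = -5 + G*S (I(G, S) = (0 + G*S) - 5 = G*S - 5 = -5 + G*S)
O(r) = 2*I*sqrt(35) (O(r) = sqrt(-35 - 105) = sqrt(-140) = 2*I*sqrt(35))
(-50 + I(-2, 6**2)/(-20))*86 - O(-146) = (-50 + (-5 - 2*6**2)/(-20))*86 - 2*I*sqrt(35) = (-50 + (-5 - 2*36)*(-1/20))*86 - 2*I*sqrt(35) = (-50 + (-5 - 72)*(-1/20))*86 - 2*I*sqrt(35) = (-50 - 77*(-1/20))*86 - 2*I*sqrt(35) = (-50 + 77/20)*86 - 2*I*sqrt(35) = -923/20*86 - 2*I*sqrt(35) = -39689/10 - 2*I*sqrt(35)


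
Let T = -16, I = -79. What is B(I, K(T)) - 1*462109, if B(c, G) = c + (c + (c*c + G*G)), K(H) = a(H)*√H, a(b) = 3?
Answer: -456170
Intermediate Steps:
K(H) = 3*√H
B(c, G) = G² + c² + 2*c (B(c, G) = c + (c + (c² + G²)) = c + (c + (G² + c²)) = c + (c + G² + c²) = G² + c² + 2*c)
B(I, K(T)) - 1*462109 = ((3*√(-16))² + (-79)² + 2*(-79)) - 1*462109 = ((3*(4*I))² + 6241 - 158) - 462109 = ((12*I)² + 6241 - 158) - 462109 = (-144 + 6241 - 158) - 462109 = 5939 - 462109 = -456170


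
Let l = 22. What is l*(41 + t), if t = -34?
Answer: 154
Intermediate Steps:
l*(41 + t) = 22*(41 - 34) = 22*7 = 154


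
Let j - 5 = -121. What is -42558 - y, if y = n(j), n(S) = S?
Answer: -42442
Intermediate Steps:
j = -116 (j = 5 - 121 = -116)
y = -116
-42558 - y = -42558 - 1*(-116) = -42558 + 116 = -42442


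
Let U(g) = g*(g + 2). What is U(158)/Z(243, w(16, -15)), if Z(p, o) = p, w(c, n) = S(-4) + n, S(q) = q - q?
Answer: 25280/243 ≈ 104.03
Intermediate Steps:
U(g) = g*(2 + g)
S(q) = 0
w(c, n) = n (w(c, n) = 0 + n = n)
U(158)/Z(243, w(16, -15)) = (158*(2 + 158))/243 = (158*160)*(1/243) = 25280*(1/243) = 25280/243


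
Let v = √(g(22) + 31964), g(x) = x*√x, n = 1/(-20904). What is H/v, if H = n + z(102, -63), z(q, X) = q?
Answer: 2132207*√2/(41808*√(15982 + 11*√22)) ≈ 0.56960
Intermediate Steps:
n = -1/20904 ≈ -4.7838e-5
H = 2132207/20904 (H = -1/20904 + 102 = 2132207/20904 ≈ 102.00)
g(x) = x^(3/2)
v = √(31964 + 22*√22) (v = √(22^(3/2) + 31964) = √(22*√22 + 31964) = √(31964 + 22*√22) ≈ 179.07)
H/v = 2132207/(20904*(√(31964 + 22*√22))) = 2132207/(20904*√(31964 + 22*√22))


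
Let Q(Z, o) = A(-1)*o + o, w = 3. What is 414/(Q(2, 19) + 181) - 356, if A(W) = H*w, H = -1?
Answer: -50494/143 ≈ -353.10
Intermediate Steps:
A(W) = -3 (A(W) = -1*3 = -3)
Q(Z, o) = -2*o (Q(Z, o) = -3*o + o = -2*o)
414/(Q(2, 19) + 181) - 356 = 414/(-2*19 + 181) - 356 = 414/(-38 + 181) - 356 = 414/143 - 356 = -50494/143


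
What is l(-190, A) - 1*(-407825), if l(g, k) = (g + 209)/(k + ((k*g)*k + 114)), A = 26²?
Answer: 35409262886231/86824650 ≈ 4.0783e+5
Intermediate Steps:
A = 676
l(g, k) = (209 + g)/(114 + k + g*k²) (l(g, k) = (209 + g)/(k + ((g*k)*k + 114)) = (209 + g)/(k + (g*k² + 114)) = (209 + g)/(k + (114 + g*k²)) = (209 + g)/(114 + k + g*k²))
l(-190, A) - 1*(-407825) = (209 - 190)/(114 + 676 - 190*676²) - 1*(-407825) = 19/(114 + 676 - 190*456976) + 407825 = 19/(114 + 676 - 86825440) + 407825 = 19/(-86824650) + 407825 = -1/86824650*19 + 407825 = -19/86824650 + 407825 = 35409262886231/86824650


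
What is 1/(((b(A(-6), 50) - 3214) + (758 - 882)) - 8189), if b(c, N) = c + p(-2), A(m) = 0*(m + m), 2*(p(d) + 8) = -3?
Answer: -2/23073 ≈ -8.6681e-5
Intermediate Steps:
p(d) = -19/2 (p(d) = -8 + (½)*(-3) = -8 - 3/2 = -19/2)
A(m) = 0 (A(m) = 0*(2*m) = 0)
b(c, N) = -19/2 + c (b(c, N) = c - 19/2 = -19/2 + c)
1/(((b(A(-6), 50) - 3214) + (758 - 882)) - 8189) = 1/((((-19/2 + 0) - 3214) + (758 - 882)) - 8189) = 1/(((-19/2 - 3214) - 124) - 8189) = 1/((-6447/2 - 124) - 8189) = 1/(-6695/2 - 8189) = 1/(-23073/2) = -2/23073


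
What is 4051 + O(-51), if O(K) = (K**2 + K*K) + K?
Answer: 9202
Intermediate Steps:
O(K) = K + 2*K**2 (O(K) = (K**2 + K**2) + K = 2*K**2 + K = K + 2*K**2)
4051 + O(-51) = 4051 - 51*(1 + 2*(-51)) = 4051 - 51*(1 - 102) = 4051 - 51*(-101) = 4051 + 5151 = 9202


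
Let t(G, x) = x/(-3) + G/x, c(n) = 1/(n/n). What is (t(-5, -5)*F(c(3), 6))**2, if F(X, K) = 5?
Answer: 1600/9 ≈ 177.78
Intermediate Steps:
c(n) = 1 (c(n) = 1/1 = 1)
t(G, x) = -x/3 + G/x (t(G, x) = x*(-1/3) + G/x = -x/3 + G/x)
(t(-5, -5)*F(c(3), 6))**2 = ((-1/3*(-5) - 5/(-5))*5)**2 = ((5/3 - 5*(-1/5))*5)**2 = ((5/3 + 1)*5)**2 = ((8/3)*5)**2 = (40/3)**2 = 1600/9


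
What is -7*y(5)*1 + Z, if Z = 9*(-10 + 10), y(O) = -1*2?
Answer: 14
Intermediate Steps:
y(O) = -2
Z = 0 (Z = 9*0 = 0)
-7*y(5)*1 + Z = -7*(-2)*1 + 0 = 14*1 + 0 = 14 + 0 = 14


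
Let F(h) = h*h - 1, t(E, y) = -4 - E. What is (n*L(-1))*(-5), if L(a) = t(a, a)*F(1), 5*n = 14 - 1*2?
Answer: 0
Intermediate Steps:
n = 12/5 (n = (14 - 1*2)/5 = (14 - 2)/5 = (⅕)*12 = 12/5 ≈ 2.4000)
F(h) = -1 + h² (F(h) = h² - 1 = -1 + h²)
L(a) = 0 (L(a) = (-4 - a)*(-1 + 1²) = (-4 - a)*(-1 + 1) = (-4 - a)*0 = 0)
(n*L(-1))*(-5) = ((12/5)*0)*(-5) = 0*(-5) = 0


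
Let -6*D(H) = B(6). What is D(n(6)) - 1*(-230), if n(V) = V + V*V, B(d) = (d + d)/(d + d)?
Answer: 1379/6 ≈ 229.83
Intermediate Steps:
B(d) = 1 (B(d) = (2*d)/((2*d)) = (2*d)*(1/(2*d)) = 1)
n(V) = V + V²
D(H) = -⅙ (D(H) = -⅙*1 = -⅙)
D(n(6)) - 1*(-230) = -⅙ - 1*(-230) = -⅙ + 230 = 1379/6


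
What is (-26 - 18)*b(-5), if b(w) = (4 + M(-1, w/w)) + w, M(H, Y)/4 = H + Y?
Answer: 44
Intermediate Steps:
M(H, Y) = 4*H + 4*Y (M(H, Y) = 4*(H + Y) = 4*H + 4*Y)
b(w) = 4 + w (b(w) = (4 + (4*(-1) + 4*(w/w))) + w = (4 + (-4 + 4*1)) + w = (4 + (-4 + 4)) + w = (4 + 0) + w = 4 + w)
(-26 - 18)*b(-5) = (-26 - 18)*(4 - 5) = -44*(-1) = 44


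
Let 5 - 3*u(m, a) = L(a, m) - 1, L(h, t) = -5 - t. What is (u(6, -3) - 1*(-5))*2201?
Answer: 70432/3 ≈ 23477.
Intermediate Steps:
u(m, a) = 11/3 + m/3 (u(m, a) = 5/3 - ((-5 - m) - 1)/3 = 5/3 - (-6 - m)/3 = 5/3 + (2 + m/3) = 11/3 + m/3)
(u(6, -3) - 1*(-5))*2201 = ((11/3 + (1/3)*6) - 1*(-5))*2201 = ((11/3 + 2) + 5)*2201 = (17/3 + 5)*2201 = (32/3)*2201 = 70432/3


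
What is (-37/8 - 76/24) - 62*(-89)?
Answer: 132245/24 ≈ 5510.2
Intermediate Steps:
(-37/8 - 76/24) - 62*(-89) = (-37*⅛ - 76*1/24) + 5518 = (-37/8 - 19/6) + 5518 = -187/24 + 5518 = 132245/24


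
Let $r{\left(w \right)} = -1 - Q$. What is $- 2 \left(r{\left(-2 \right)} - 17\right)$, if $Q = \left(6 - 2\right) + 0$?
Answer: $44$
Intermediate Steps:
$Q = 4$ ($Q = 4 + 0 = 4$)
$r{\left(w \right)} = -5$ ($r{\left(w \right)} = -1 - 4 = -5$)
$- 2 \left(r{\left(-2 \right)} - 17\right) = - 2 \left(-5 - 17\right) = \left(-2\right) \left(-22\right) = 44$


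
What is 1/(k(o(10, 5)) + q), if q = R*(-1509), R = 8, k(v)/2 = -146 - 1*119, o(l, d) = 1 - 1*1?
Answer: -1/12602 ≈ -7.9353e-5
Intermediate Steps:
o(l, d) = 0 (o(l, d) = 1 - 1 = 0)
k(v) = -530 (k(v) = 2*(-146 - 1*119) = 2*(-146 - 119) = 2*(-265) = -530)
q = -12072 (q = 8*(-1509) = -12072)
1/(k(o(10, 5)) + q) = 1/(-530 - 12072) = 1/(-12602) = -1/12602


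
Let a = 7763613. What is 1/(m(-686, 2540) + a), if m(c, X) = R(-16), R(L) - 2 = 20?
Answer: 1/7763635 ≈ 1.2881e-7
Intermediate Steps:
R(L) = 22 (R(L) = 2 + 20 = 22)
m(c, X) = 22
1/(m(-686, 2540) + a) = 1/(22 + 7763613) = 1/7763635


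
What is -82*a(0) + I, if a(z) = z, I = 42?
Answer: 42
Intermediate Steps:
-82*a(0) + I = -82*0 + 42 = 0 + 42 = 42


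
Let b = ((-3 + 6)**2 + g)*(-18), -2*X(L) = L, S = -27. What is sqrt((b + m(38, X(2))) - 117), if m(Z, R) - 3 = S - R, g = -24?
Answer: sqrt(130) ≈ 11.402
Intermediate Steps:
X(L) = -L/2
b = 270 (b = ((-3 + 6)**2 - 24)*(-18) = (3**2 - 24)*(-18) = (9 - 24)*(-18) = -15*(-18) = 270)
m(Z, R) = -24 - R (m(Z, R) = 3 + (-27 - R) = -24 - R)
sqrt((b + m(38, X(2))) - 117) = sqrt((270 + (-24 - (-1)*2/2)) - 117) = sqrt((270 + (-24 - 1*(-1))) - 117) = sqrt((270 + (-24 + 1)) - 117) = sqrt((270 - 23) - 117) = sqrt(247 - 117) = sqrt(130)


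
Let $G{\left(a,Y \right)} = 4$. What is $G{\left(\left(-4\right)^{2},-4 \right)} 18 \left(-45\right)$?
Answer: $-3240$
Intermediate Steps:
$G{\left(\left(-4\right)^{2},-4 \right)} 18 \left(-45\right) = 4 \cdot 18 \left(-45\right) = 72 \left(-45\right) = -3240$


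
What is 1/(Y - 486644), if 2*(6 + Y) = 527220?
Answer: -1/223040 ≈ -4.4835e-6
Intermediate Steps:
Y = 263604 (Y = -6 + (½)*527220 = -6 + 263610 = 263604)
1/(Y - 486644) = 1/(263604 - 486644) = 1/(-223040) = -1/223040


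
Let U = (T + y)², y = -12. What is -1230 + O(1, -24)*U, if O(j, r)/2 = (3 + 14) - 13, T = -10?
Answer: 2642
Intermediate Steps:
U = 484 (U = (-10 - 12)² = (-22)² = 484)
O(j, r) = 8 (O(j, r) = 2*((3 + 14) - 13) = 2*(17 - 13) = 2*4 = 8)
-1230 + O(1, -24)*U = -1230 + 8*484 = -1230 + 3872 = 2642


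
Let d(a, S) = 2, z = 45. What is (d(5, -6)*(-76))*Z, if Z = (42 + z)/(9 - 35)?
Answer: 6612/13 ≈ 508.62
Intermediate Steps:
Z = -87/26 (Z = (42 + 45)/(9 - 35) = 87/(-26) = 87*(-1/26) = -87/26 ≈ -3.3462)
(d(5, -6)*(-76))*Z = (2*(-76))*(-87/26) = -152*(-87/26) = 6612/13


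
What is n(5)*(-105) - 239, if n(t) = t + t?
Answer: -1289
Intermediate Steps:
n(t) = 2*t
n(5)*(-105) - 239 = (2*5)*(-105) - 239 = 10*(-105) - 239 = -1050 - 239 = -1289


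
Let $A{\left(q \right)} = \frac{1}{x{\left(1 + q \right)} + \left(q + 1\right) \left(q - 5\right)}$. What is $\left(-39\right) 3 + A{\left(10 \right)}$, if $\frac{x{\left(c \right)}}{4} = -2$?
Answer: $- \frac{5498}{47} \approx -116.98$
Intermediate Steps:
$x{\left(c \right)} = -8$ ($x{\left(c \right)} = 4 \left(-2\right) = -8$)
$A{\left(q \right)} = \frac{1}{-8 + \left(1 + q\right) \left(-5 + q\right)}$ ($A{\left(q \right)} = \frac{1}{-8 + \left(q + 1\right) \left(q - 5\right)} = \frac{1}{-8 + \left(1 + q\right) \left(-5 + q\right)}$)
$\left(-39\right) 3 + A{\left(10 \right)} = \left(-39\right) 3 + \frac{1}{-13 + 10^{2} - 40} = -117 + \frac{1}{-13 + 100 - 40} = -117 + \frac{1}{47} = - \frac{5498}{47}$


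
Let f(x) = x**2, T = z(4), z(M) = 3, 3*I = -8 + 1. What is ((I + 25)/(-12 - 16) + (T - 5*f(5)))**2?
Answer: 6651241/441 ≈ 15082.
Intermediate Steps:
I = -7/3 (I = (-8 + 1)/3 = (1/3)*(-7) = -7/3 ≈ -2.3333)
T = 3
((I + 25)/(-12 - 16) + (T - 5*f(5)))**2 = ((-7/3 + 25)/(-12 - 16) + (3 - 5*5**2))**2 = ((68/3)/(-28) + (3 - 5*25))**2 = ((68/3)*(-1/28) + (3 - 125))**2 = (-17/21 - 122)**2 = (-2579/21)**2 = 6651241/441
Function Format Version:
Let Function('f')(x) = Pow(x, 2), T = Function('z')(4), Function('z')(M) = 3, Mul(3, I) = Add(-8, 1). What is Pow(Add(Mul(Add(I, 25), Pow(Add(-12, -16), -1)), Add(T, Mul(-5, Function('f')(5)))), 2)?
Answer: Rational(6651241, 441) ≈ 15082.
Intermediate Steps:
I = Rational(-7, 3) (I = Mul(Rational(1, 3), Add(-8, 1)) = Mul(Rational(1, 3), -7) = Rational(-7, 3) ≈ -2.3333)
T = 3
Pow(Add(Mul(Add(I, 25), Pow(Add(-12, -16), -1)), Add(T, Mul(-5, Function('f')(5)))), 2) = Pow(Add(Mul(Add(Rational(-7, 3), 25), Pow(Add(-12, -16), -1)), Add(3, Mul(-5, Pow(5, 2)))), 2) = Pow(Add(Mul(Rational(68, 3), Pow(-28, -1)), Add(3, Mul(-5, 25))), 2) = Pow(Add(Mul(Rational(68, 3), Rational(-1, 28)), Add(3, -125)), 2) = Pow(Add(Rational(-17, 21), -122), 2) = Pow(Rational(-2579, 21), 2) = Rational(6651241, 441)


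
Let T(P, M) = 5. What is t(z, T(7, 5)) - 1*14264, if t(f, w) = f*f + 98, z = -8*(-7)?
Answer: -11030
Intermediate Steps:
z = 56
t(f, w) = 98 + f**2 (t(f, w) = f**2 + 98 = 98 + f**2)
t(z, T(7, 5)) - 1*14264 = (98 + 56**2) - 1*14264 = (98 + 3136) - 14264 = 3234 - 14264 = -11030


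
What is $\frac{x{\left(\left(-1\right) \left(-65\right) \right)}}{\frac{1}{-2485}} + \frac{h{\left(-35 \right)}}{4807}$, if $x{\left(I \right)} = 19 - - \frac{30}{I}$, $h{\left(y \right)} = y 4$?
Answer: $- \frac{3022186755}{62491} \approx -48362.0$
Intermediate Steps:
$h{\left(y \right)} = 4 y$
$x{\left(I \right)} = 19 + \frac{30}{I}$
$\frac{x{\left(\left(-1\right) \left(-65\right) \right)}}{\frac{1}{-2485}} + \frac{h{\left(-35 \right)}}{4807} = \frac{19 + \frac{30}{\left(-1\right) \left(-65\right)}}{\frac{1}{-2485}} + \frac{4 \left(-35\right)}{4807} = \frac{19 + \frac{30}{65}}{- \frac{1}{2485}} - \frac{140}{4807} = \left(19 + 30 \cdot \frac{1}{65}\right) \left(-2485\right) - \frac{140}{4807} = \left(19 + \frac{6}{13}\right) \left(-2485\right) - \frac{140}{4807} = \frac{253}{13} \left(-2485\right) - \frac{140}{4807} = - \frac{628705}{13} - \frac{140}{4807} = - \frac{3022186755}{62491}$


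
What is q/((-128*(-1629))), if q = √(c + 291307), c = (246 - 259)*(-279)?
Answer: √294934/208512 ≈ 0.0026045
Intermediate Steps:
c = 3627 (c = -13*(-279) = 3627)
q = √294934 (q = √(3627 + 291307) = √294934 ≈ 543.08)
q/((-128*(-1629))) = √294934/((-128*(-1629))) = √294934/208512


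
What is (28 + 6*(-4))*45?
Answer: 180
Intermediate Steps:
(28 + 6*(-4))*45 = (28 - 24)*45 = 4*45 = 180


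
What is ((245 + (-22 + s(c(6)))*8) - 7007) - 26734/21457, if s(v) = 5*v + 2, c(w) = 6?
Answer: -143402408/21457 ≈ -6683.2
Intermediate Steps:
s(v) = 2 + 5*v
((245 + (-22 + s(c(6)))*8) - 7007) - 26734/21457 = ((245 + (-22 + (2 + 5*6))*8) - 7007) - 26734/21457 = ((245 + (-22 + (2 + 30))*8) - 7007) - 26734/21457 = ((245 + (-22 + 32)*8) - 7007) - 1*26734/21457 = ((245 + 10*8) - 7007) - 26734/21457 = ((245 + 80) - 7007) - 26734/21457 = (325 - 7007) - 26734/21457 = -6682 - 26734/21457 = -143402408/21457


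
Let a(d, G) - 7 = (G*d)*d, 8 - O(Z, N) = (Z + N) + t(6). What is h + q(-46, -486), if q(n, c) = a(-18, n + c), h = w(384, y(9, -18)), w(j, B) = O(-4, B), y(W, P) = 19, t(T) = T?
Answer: -172374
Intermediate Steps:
O(Z, N) = 2 - N - Z (O(Z, N) = 8 - ((Z + N) + 6) = 8 - ((N + Z) + 6) = 8 - (6 + N + Z) = 8 + (-6 - N - Z) = 2 - N - Z)
a(d, G) = 7 + G*d**2 (a(d, G) = 7 + (G*d)*d = 7 + G*d**2)
w(j, B) = 6 - B (w(j, B) = 2 - B - 1*(-4) = 2 - B + 4 = 6 - B)
h = -13 (h = 6 - 1*19 = 6 - 19 = -13)
q(n, c) = 7 + 324*c + 324*n (q(n, c) = 7 + (n + c)*(-18)**2 = 7 + (c + n)*324 = 7 + (324*c + 324*n) = 7 + 324*c + 324*n)
h + q(-46, -486) = -13 + (7 + 324*(-486) + 324*(-46)) = -13 + (7 - 157464 - 14904) = -13 - 172361 = -172374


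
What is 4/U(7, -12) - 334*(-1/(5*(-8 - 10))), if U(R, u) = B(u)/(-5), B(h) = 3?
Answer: -467/45 ≈ -10.378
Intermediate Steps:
U(R, u) = -3/5 (U(R, u) = 3/(-5) = 3*(-1/5) = -3/5)
4/U(7, -12) - 334*(-1/(5*(-8 - 10))) = 4/(-3/5) - 334*(-1/(5*(-8 - 10))) = 4*(-5/3) - 334/((-18*(-5))) = -20/3 - 334/90 = -20/3 - 334*1/90 = -20/3 - 167/45 = -467/45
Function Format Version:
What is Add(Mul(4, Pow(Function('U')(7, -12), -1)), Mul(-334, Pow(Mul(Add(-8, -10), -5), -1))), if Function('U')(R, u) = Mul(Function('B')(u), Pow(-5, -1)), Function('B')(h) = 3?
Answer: Rational(-467, 45) ≈ -10.378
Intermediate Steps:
Function('U')(R, u) = Rational(-3, 5) (Function('U')(R, u) = Mul(3, Pow(-5, -1)) = Mul(3, Rational(-1, 5)) = Rational(-3, 5))
Add(Mul(4, Pow(Function('U')(7, -12), -1)), Mul(-334, Pow(Mul(Add(-8, -10), -5), -1))) = Add(Mul(4, Pow(Rational(-3, 5), -1)), Mul(-334, Pow(Mul(Add(-8, -10), -5), -1))) = Add(Mul(4, Rational(-5, 3)), Mul(-334, Pow(Mul(-18, -5), -1))) = Add(Rational(-20, 3), Mul(-334, Pow(90, -1))) = Add(Rational(-20, 3), Mul(-334, Rational(1, 90))) = Add(Rational(-20, 3), Rational(-167, 45)) = Rational(-467, 45)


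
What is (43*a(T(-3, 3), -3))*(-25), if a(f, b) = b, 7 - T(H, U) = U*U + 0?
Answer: 3225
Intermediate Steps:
T(H, U) = 7 - U² (T(H, U) = 7 - (U*U + 0) = 7 - (U² + 0) = 7 - U²)
(43*a(T(-3, 3), -3))*(-25) = (43*(-3))*(-25) = -129*(-25) = 3225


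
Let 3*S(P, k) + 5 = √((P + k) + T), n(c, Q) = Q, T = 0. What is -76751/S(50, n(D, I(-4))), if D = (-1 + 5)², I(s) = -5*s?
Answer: -76751/3 - 76751*√70/15 ≈ -68393.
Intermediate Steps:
D = 16 (D = 4² = 16)
S(P, k) = -5/3 + √(P + k)/3 (S(P, k) = -5/3 + √((P + k) + 0)/3 = -5/3 + √(P + k)/3)
-76751/S(50, n(D, I(-4))) = -76751/(-5/3 + √(50 - 5*(-4))/3) = -76751/(-5/3 + √(50 + 20)/3) = -76751/(-5/3 + √70/3)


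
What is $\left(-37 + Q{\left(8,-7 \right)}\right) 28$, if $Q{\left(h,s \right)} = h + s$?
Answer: $-1008$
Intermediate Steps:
$\left(-37 + Q{\left(8,-7 \right)}\right) 28 = \left(-37 + \left(8 - 7\right)\right) 28 = \left(-37 + 1\right) 28 = \left(-36\right) 28 = -1008$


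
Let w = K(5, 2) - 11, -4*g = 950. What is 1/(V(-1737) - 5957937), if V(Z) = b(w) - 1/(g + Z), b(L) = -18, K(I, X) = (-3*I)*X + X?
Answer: -3949/23527964293 ≈ -1.6784e-7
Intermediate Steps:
g = -475/2 (g = -¼*950 = -475/2 ≈ -237.50)
K(I, X) = X - 3*I*X (K(I, X) = -3*I*X + X = X - 3*I*X)
w = -39 (w = 2*(1 - 3*5) - 11 = 2*(1 - 15) - 11 = 2*(-14) - 11 = -28 - 11 = -39)
V(Z) = -18 - 1/(-475/2 + Z)
1/(V(-1737) - 5957937) = 1/(4*(2137 - 9*(-1737))/(-475 + 2*(-1737)) - 5957937) = 1/(4*(2137 + 15633)/(-475 - 3474) - 5957937) = 1/(4*17770/(-3949) - 5957937) = 1/(4*(-1/3949)*17770 - 5957937) = 1/(-71080/3949 - 5957937) = 1/(-23527964293/3949) = -3949/23527964293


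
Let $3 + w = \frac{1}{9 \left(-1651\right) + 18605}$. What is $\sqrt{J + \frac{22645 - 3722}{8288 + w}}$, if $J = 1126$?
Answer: $\frac{2 \sqrt{271693369916246346}}{31035611} \approx 33.59$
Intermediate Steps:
$w = - \frac{11237}{3746}$ ($w = -3 + \frac{1}{9 \left(-1651\right) + 18605} = -3 + \frac{1}{-14859 + 18605} = -3 + \frac{1}{3746} = - \frac{11237}{3746} \approx -2.9997$)
$\sqrt{J + \frac{22645 - 3722}{8288 + w}} = \sqrt{1126 + \frac{22645 - 3722}{8288 - \frac{11237}{3746}}} = \sqrt{1126 + \frac{18923}{\frac{31035611}{3746}}} = \sqrt{1126 + 18923 \cdot \frac{3746}{31035611}} = \sqrt{1126 + \frac{70885558}{31035611}} = \sqrt{\frac{35016983544}{31035611}} = \frac{2 \sqrt{271693369916246346}}{31035611}$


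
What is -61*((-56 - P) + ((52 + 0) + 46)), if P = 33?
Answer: -549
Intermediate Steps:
-61*((-56 - P) + ((52 + 0) + 46)) = -61*((-56 - 1*33) + ((52 + 0) + 46)) = -61*((-56 - 33) + (52 + 46)) = -61*(-89 + 98) = -61*9 = -549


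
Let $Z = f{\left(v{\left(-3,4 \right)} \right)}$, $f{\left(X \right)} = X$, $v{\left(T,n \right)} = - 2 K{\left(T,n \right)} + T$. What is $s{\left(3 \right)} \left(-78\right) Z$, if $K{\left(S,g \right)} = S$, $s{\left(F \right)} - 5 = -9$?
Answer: $936$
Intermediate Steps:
$s{\left(F \right)} = -4$ ($s{\left(F \right)} = 5 - 9 = -4$)
$v{\left(T,n \right)} = - T$ ($v{\left(T,n \right)} = - 2 T + T = - T$)
$Z = 3$ ($Z = \left(-1\right) \left(-3\right) = 3$)
$s{\left(3 \right)} \left(-78\right) Z = \left(-4\right) \left(-78\right) 3 = 312 \cdot 3 = 936$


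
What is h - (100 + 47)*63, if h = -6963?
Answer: -16224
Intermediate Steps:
h - (100 + 47)*63 = -6963 - (100 + 47)*63 = -6963 - 147*63 = -6963 - 1*9261 = -6963 - 9261 = -16224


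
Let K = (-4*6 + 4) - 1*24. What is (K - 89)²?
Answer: 17689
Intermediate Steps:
K = -44 (K = (-24 + 4) - 24 = -20 - 24 = -44)
(K - 89)² = (-44 - 89)² = (-133)² = 17689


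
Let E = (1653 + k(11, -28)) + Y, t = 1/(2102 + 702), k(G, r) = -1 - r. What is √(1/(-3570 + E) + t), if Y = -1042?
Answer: 2*√1027666/513833 ≈ 0.0039458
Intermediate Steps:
t = 1/2804 ≈ 0.00035663
E = 638 (E = (1653 + (-1 - 1*(-28))) - 1042 = (1653 + (-1 + 28)) - 1042 = (1653 + 27) - 1042 = 1680 - 1042 = 638)
√(1/(-3570 + E) + t) = √(1/(-3570 + 638) + 1/2804) = √(1/(-2932) + 1/2804) = √(-1/2932 + 1/2804) = √(8/513833) = 2*√1027666/513833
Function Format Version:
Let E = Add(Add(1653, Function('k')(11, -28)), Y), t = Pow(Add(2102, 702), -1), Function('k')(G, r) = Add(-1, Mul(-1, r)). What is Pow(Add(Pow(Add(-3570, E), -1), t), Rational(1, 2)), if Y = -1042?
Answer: Mul(Rational(2, 513833), Pow(1027666, Rational(1, 2))) ≈ 0.0039458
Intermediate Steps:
t = Rational(1, 2804) (t = Pow(2804, -1) = Rational(1, 2804) ≈ 0.00035663)
E = 638 (E = Add(Add(1653, Add(-1, Mul(-1, -28))), -1042) = Add(Add(1653, Add(-1, 28)), -1042) = Add(Add(1653, 27), -1042) = Add(1680, -1042) = 638)
Pow(Add(Pow(Add(-3570, E), -1), t), Rational(1, 2)) = Pow(Add(Pow(Add(-3570, 638), -1), Rational(1, 2804)), Rational(1, 2)) = Pow(Add(Pow(-2932, -1), Rational(1, 2804)), Rational(1, 2)) = Pow(Add(Rational(-1, 2932), Rational(1, 2804)), Rational(1, 2)) = Pow(Rational(8, 513833), Rational(1, 2)) = Mul(Rational(2, 513833), Pow(1027666, Rational(1, 2)))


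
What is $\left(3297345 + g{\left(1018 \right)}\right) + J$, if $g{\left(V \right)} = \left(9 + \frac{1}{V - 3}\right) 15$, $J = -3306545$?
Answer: $- \frac{1840192}{203} \approx -9065.0$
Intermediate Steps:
$g{\left(V \right)} = 135 + \frac{15}{-3 + V}$ ($g{\left(V \right)} = \left(9 + \frac{1}{-3 + V}\right) 15 = 135 + \frac{15}{-3 + V}$)
$\left(3297345 + g{\left(1018 \right)}\right) + J = \left(3297345 + \frac{15 \left(-26 + 9 \cdot 1018\right)}{-3 + 1018}\right) - 3306545 = \left(3297345 + \frac{15 \left(-26 + 9162\right)}{1015}\right) - 3306545 = \left(3297345 + 15 \cdot \frac{1}{1015} \cdot 9136\right) - 3306545 = \left(3297345 + \frac{27408}{203}\right) - 3306545 = \frac{669388443}{203} - 3306545 = - \frac{1840192}{203}$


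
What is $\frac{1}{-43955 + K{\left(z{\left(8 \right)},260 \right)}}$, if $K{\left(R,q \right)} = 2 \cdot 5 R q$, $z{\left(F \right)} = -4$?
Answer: $- \frac{1}{54355} \approx -1.8398 \cdot 10^{-5}$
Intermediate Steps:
$K{\left(R,q \right)} = 10 R q$
$\frac{1}{-43955 + K{\left(z{\left(8 \right)},260 \right)}} = \frac{1}{-43955 + 10 \left(-4\right) 260} = \frac{1}{-43955 - 10400} = \frac{1}{-54355} = - \frac{1}{54355}$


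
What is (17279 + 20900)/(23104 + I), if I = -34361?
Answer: -38179/11257 ≈ -3.3916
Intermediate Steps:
(17279 + 20900)/(23104 + I) = (17279 + 20900)/(23104 - 34361) = 38179/(-11257) = 38179*(-1/11257) = -38179/11257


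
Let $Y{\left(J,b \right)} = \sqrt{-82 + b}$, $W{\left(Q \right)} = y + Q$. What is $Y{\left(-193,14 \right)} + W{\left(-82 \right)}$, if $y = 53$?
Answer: $-29 + 2 i \sqrt{17} \approx -29.0 + 8.2462 i$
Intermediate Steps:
$W{\left(Q \right)} = 53 + Q$
$Y{\left(-193,14 \right)} + W{\left(-82 \right)} = \sqrt{-82 + 14} + \left(53 - 82\right) = \sqrt{-68} - 29 = 2 i \sqrt{17} - 29 = -29 + 2 i \sqrt{17}$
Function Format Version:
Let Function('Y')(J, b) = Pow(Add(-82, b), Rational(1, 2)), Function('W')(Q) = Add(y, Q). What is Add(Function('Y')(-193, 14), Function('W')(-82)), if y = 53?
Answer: Add(-29, Mul(2, I, Pow(17, Rational(1, 2)))) ≈ Add(-29.000, Mul(8.2462, I))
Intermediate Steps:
Function('W')(Q) = Add(53, Q)
Add(Function('Y')(-193, 14), Function('W')(-82)) = Add(Pow(Add(-82, 14), Rational(1, 2)), Add(53, -82)) = Add(Pow(-68, Rational(1, 2)), -29) = Add(Mul(2, I, Pow(17, Rational(1, 2))), -29) = Add(-29, Mul(2, I, Pow(17, Rational(1, 2))))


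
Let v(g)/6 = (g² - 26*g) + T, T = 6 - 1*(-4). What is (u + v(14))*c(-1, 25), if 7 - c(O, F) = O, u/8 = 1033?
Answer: 58528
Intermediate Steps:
u = 8264 (u = 8*1033 = 8264)
T = 10 (T = 6 + 4 = 10)
c(O, F) = 7 - O
v(g) = 60 - 156*g + 6*g² (v(g) = 6*((g² - 26*g) + 10) = 6*(10 + g² - 26*g) = 60 - 156*g + 6*g²)
(u + v(14))*c(-1, 25) = (8264 + (60 - 156*14 + 6*14²))*(7 - 1*(-1)) = (8264 + (60 - 2184 + 6*196))*(7 + 1) = (8264 + (60 - 2184 + 1176))*8 = (8264 - 948)*8 = 7316*8 = 58528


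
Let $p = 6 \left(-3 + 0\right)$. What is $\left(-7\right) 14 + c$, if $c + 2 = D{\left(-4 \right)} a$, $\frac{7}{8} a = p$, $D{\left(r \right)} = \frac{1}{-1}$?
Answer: $- \frac{556}{7} \approx -79.429$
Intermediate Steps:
$D{\left(r \right)} = -1$
$p = -18$ ($p = 6 \left(-3\right) = -18$)
$a = - \frac{144}{7}$ ($a = \frac{8}{7} \left(-18\right) = - \frac{144}{7} \approx -20.571$)
$c = \frac{130}{7}$ ($c = -2 - - \frac{144}{7} = -2 + \frac{144}{7} = \frac{130}{7} \approx 18.571$)
$\left(-7\right) 14 + c = \left(-7\right) 14 + \frac{130}{7} = -98 + \frac{130}{7} = - \frac{556}{7}$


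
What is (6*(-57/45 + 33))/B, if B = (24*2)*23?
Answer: 119/690 ≈ 0.17246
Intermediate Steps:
B = 1104 (B = 48*23 = 1104)
(6*(-57/45 + 33))/B = (6*(-57/45 + 33))/1104 = (6*(-57*1/45 + 33))*(1/1104) = (6*(-19/15 + 33))*(1/1104) = (6*(476/15))*(1/1104) = (952/5)*(1/1104) = 119/690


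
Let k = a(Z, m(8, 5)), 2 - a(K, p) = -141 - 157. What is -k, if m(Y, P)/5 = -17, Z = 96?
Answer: -300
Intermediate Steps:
m(Y, P) = -85 (m(Y, P) = 5*(-17) = -85)
a(K, p) = 300 (a(K, p) = 2 - (-141 - 157) = 2 - 1*(-298) = 2 + 298 = 300)
k = 300
-k = -1*300 = -300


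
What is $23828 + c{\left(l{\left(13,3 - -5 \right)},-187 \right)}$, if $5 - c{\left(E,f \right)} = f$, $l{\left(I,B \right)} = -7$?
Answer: $24020$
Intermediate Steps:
$c{\left(E,f \right)} = 5 - f$
$23828 + c{\left(l{\left(13,3 - -5 \right)},-187 \right)} = 23828 + \left(5 - -187\right) = 23828 + \left(5 + 187\right) = 23828 + 192 = 24020$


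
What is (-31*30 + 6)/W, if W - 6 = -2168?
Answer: 462/1081 ≈ 0.42738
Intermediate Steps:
W = -2162 (W = 6 - 2168 = -2162)
(-31*30 + 6)/W = (-31*30 + 6)/(-2162) = (-930 + 6)*(-1/2162) = -924*(-1/2162) = 462/1081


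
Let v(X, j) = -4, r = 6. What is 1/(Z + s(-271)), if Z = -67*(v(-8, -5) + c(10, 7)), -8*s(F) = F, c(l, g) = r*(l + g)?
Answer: -8/52257 ≈ -0.00015309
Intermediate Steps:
c(l, g) = 6*g + 6*l (c(l, g) = 6*(l + g) = 6*(g + l) = 6*g + 6*l)
s(F) = -F/8
Z = -6566 (Z = -67*(-4 + (6*7 + 6*10)) = -67*(-4 + (42 + 60)) = -67*(-4 + 102) = -67*98 = -6566)
1/(Z + s(-271)) = 1/(-6566 - ⅛*(-271)) = 1/(-6566 + 271/8) = 1/(-52257/8) = -8/52257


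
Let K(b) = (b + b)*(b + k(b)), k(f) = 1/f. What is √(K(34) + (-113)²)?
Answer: √15083 ≈ 122.81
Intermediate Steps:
K(b) = 2*b*(b + 1/b) (K(b) = (b + b)*(b + 1/b) = (2*b)*(b + 1/b) = 2*b*(b + 1/b))
√(K(34) + (-113)²) = √((2 + 2*34²) + (-113)²) = √((2 + 2*1156) + 12769) = √((2 + 2312) + 12769) = √(2314 + 12769) = √15083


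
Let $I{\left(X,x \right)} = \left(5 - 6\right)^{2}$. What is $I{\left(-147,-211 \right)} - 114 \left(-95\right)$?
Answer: $10831$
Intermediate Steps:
$I{\left(X,x \right)} = 1$ ($I{\left(X,x \right)} = \left(-1\right)^{2} = 1$)
$I{\left(-147,-211 \right)} - 114 \left(-95\right) = 1 - 114 \left(-95\right) = 1 - -10830 = 1 + 10830 = 10831$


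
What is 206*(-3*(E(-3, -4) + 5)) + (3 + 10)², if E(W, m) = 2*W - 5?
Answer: 3877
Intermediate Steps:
E(W, m) = -5 + 2*W
206*(-3*(E(-3, -4) + 5)) + (3 + 10)² = 206*(-3*((-5 + 2*(-3)) + 5)) + (3 + 10)² = 206*(-3*((-5 - 6) + 5)) + 13² = 206*(-3*(-11 + 5)) + 169 = 206*(-3*(-6)) + 169 = 206*18 + 169 = 3708 + 169 = 3877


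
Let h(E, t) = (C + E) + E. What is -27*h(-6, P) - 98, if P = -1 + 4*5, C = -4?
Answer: 334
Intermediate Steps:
P = 19 (P = -1 + 20 = 19)
h(E, t) = -4 + 2*E (h(E, t) = (-4 + E) + E = -4 + 2*E)
-27*h(-6, P) - 98 = -27*(-4 + 2*(-6)) - 98 = -27*(-4 - 12) - 98 = -27*(-16) - 98 = 432 - 98 = 334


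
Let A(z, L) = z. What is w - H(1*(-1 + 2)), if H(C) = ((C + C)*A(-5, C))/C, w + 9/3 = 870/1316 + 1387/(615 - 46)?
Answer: 3780975/374402 ≈ 10.099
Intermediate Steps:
w = 36955/374402 (w = -3 + (870/1316 + 1387/(615 - 46)) = -3 + (870*(1/1316) + 1387/569) = -3 + (435/658 + 1387*(1/569)) = -3 + (435/658 + 1387/569) = -3 + 1160161/374402 = 36955/374402 ≈ 0.098704)
H(C) = -10 (H(C) = ((C + C)*(-5))/C = ((2*C)*(-5))/C = (-10*C)/C = -10)
w - H(1*(-1 + 2)) = 36955/374402 - 1*(-10) = 36955/374402 + 10 = 3780975/374402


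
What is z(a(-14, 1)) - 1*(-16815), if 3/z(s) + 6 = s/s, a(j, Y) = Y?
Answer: 84072/5 ≈ 16814.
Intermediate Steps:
z(s) = -⅗ (z(s) = 3/(-6 + s/s) = 3/(-6 + 1) = 3/(-5) = 3*(-⅕) = -⅗)
z(a(-14, 1)) - 1*(-16815) = -⅗ - 1*(-16815) = -⅗ + 16815 = 84072/5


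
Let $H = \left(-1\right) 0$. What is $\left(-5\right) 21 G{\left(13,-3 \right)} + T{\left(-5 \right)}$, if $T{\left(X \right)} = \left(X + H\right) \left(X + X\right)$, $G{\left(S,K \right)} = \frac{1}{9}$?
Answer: $\frac{115}{3} \approx 38.333$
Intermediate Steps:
$H = 0$
$G{\left(S,K \right)} = \frac{1}{9}$
$T{\left(X \right)} = 2 X^{2}$ ($T{\left(X \right)} = \left(X + 0\right) \left(X + X\right) = X 2 X = 2 X^{2}$)
$\left(-5\right) 21 G{\left(13,-3 \right)} + T{\left(-5 \right)} = \left(-5\right) 21 \cdot \frac{1}{9} + 2 \left(-5\right)^{2} = \left(-105\right) \frac{1}{9} + 2 \cdot 25 = - \frac{35}{3} + 50 = \frac{115}{3}$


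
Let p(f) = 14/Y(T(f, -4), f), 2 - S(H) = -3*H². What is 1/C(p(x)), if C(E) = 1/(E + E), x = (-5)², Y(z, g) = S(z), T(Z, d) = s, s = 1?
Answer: 28/5 ≈ 5.6000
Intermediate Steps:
T(Z, d) = 1
S(H) = 2 + 3*H² (S(H) = 2 - (-3)*H² = 2 + 3*H²)
Y(z, g) = 2 + 3*z²
x = 25
p(f) = 14/5 (p(f) = 14/(2 + 3*1²) = 14/(2 + 3*1) = 14/(2 + 3) = 14/5)
C(E) = 1/(2*E)
1/C(p(x)) = 1/(1/(2*(14/5))) = 1/((½)*(5/14)) = 1/(5/28) = 28/5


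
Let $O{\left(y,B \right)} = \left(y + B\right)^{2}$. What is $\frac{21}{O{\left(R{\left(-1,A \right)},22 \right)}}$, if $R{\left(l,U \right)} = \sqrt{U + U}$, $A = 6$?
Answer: $\frac{651}{13924} - \frac{231 \sqrt{3}}{27848} \approx 0.032386$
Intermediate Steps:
$R{\left(l,U \right)} = \sqrt{2} \sqrt{U}$ ($R{\left(l,U \right)} = \sqrt{2 U} = \sqrt{2} \sqrt{U}$)
$O{\left(y,B \right)} = \left(B + y\right)^{2}$
$\frac{21}{O{\left(R{\left(-1,A \right)},22 \right)}} = \frac{21}{\left(22 + \sqrt{2} \sqrt{6}\right)^{2}} = \frac{21}{\left(22 + 2 \sqrt{3}\right)^{2}}$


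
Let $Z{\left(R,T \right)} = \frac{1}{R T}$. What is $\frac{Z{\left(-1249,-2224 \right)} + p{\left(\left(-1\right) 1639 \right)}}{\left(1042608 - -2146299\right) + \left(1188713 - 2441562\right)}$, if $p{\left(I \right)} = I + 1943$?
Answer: $\frac{844443905}{5377935447008} \approx 0.00015702$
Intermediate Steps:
$p{\left(I \right)} = 1943 + I$
$Z{\left(R,T \right)} = \frac{1}{R T}$
$\frac{Z{\left(-1249,-2224 \right)} + p{\left(\left(-1\right) 1639 \right)}}{\left(1042608 - -2146299\right) + \left(1188713 - 2441562\right)} = \frac{\frac{1}{\left(-1249\right) \left(-2224\right)} + \left(1943 - 1639\right)}{\left(1042608 - -2146299\right) + \left(1188713 - 2441562\right)} = \frac{\left(- \frac{1}{1249}\right) \left(- \frac{1}{2224}\right) + \left(1943 - 1639\right)}{\left(1042608 + 2146299\right) + \left(1188713 - 2441562\right)} = \frac{\frac{1}{2777776} + 304}{3188907 - 1252849} = \frac{844443905}{2777776 \cdot 1936058} = \frac{844443905}{2777776} \cdot \frac{1}{1936058} = \frac{844443905}{5377935447008}$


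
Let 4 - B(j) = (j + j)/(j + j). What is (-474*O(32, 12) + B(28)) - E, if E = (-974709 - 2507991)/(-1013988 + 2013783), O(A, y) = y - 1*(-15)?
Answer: -852592955/66653 ≈ -12792.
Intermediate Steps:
O(A, y) = 15 + y (O(A, y) = y + 15 = 15 + y)
E = -232180/66653 (E = -3482700/999795 = -3482700*1/999795 = -232180/66653 ≈ -3.4834)
B(j) = 3 (B(j) = 4 - (j + j)/(j + j) = 4 - 2*j/(2*j) = 4 - 2*j*1/(2*j) = 4 - 1*1 = 4 - 1 = 3)
(-474*O(32, 12) + B(28)) - E = (-474*(15 + 12) + 3) - 1*(-232180/66653) = (-474*27 + 3) + 232180/66653 = (-12798 + 3) + 232180/66653 = -12795 + 232180/66653 = -852592955/66653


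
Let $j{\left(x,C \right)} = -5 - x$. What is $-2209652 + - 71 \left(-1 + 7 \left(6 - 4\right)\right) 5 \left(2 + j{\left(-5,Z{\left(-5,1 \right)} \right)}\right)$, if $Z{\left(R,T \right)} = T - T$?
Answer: $-2218882$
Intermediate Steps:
$Z{\left(R,T \right)} = 0$
$-2209652 + - 71 \left(-1 + 7 \left(6 - 4\right)\right) 5 \left(2 + j{\left(-5,Z{\left(-5,1 \right)} \right)}\right) = -2209652 + - 71 \left(-1 + 7 \left(6 - 4\right)\right) 5 \left(2 - 0\right) = -2209652 + - 71 \left(-1 + 7 \left(6 - 4\right)\right) 5 \left(2 + \left(-5 + 5\right)\right) = -2209652 + - 71 \left(-1 + 7 \cdot 2\right) 5 \left(2 + 0\right) = -2209652 + - 71 \left(-1 + 14\right) 5 \cdot 2 = -2209652 + \left(-71\right) 13 \cdot 10 = -2209652 - 9230 = -2218882$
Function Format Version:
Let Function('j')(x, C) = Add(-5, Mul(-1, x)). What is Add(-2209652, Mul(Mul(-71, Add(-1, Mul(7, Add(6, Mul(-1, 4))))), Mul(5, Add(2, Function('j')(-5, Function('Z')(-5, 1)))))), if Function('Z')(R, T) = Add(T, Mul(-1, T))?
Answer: -2218882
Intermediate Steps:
Function('Z')(R, T) = 0
Add(-2209652, Mul(Mul(-71, Add(-1, Mul(7, Add(6, Mul(-1, 4))))), Mul(5, Add(2, Function('j')(-5, Function('Z')(-5, 1)))))) = Add(-2209652, Mul(Mul(-71, Add(-1, Mul(7, Add(6, Mul(-1, 4))))), Mul(5, Add(2, Add(-5, Mul(-1, -5)))))) = Add(-2209652, Mul(Mul(-71, Add(-1, Mul(7, Add(6, -4)))), Mul(5, Add(2, Add(-5, 5))))) = Add(-2209652, Mul(Mul(-71, Add(-1, Mul(7, 2))), Mul(5, Add(2, 0)))) = Add(-2209652, Mul(Mul(-71, Add(-1, 14)), Mul(5, 2))) = Add(-2209652, Mul(Mul(-71, 13), 10)) = Add(-2209652, Mul(-923, 10)) = Add(-2209652, -9230) = -2218882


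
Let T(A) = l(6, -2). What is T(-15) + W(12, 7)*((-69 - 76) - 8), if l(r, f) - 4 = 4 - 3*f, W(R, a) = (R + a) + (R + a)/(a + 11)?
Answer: -6109/2 ≈ -3054.5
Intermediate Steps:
W(R, a) = R + a + (R + a)/(11 + a) (W(R, a) = (R + a) + (R + a)/(11 + a) = R + a + (R + a)/(11 + a))
l(r, f) = 8 - 3*f (l(r, f) = 4 + (4 - 3*f) = 8 - 3*f)
T(A) = 14 (T(A) = 8 - 3*(-2) = 8 + 6 = 14)
T(-15) + W(12, 7)*((-69 - 76) - 8) = 14 + ((7**2 + 12*12 + 12*7 + 12*7)/(11 + 7))*((-69 - 76) - 8) = 14 + ((49 + 144 + 84 + 84)/18)*(-145 - 8) = 14 + ((1/18)*361)*(-153) = 14 + (361/18)*(-153) = 14 - 6137/2 = -6109/2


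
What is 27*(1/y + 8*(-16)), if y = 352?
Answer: -1216485/352 ≈ -3455.9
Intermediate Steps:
27*(1/y + 8*(-16)) = 27*(1/352 + 8*(-16)) = 27*(1/352 - 128) = 27*(-45055/352) = -1216485/352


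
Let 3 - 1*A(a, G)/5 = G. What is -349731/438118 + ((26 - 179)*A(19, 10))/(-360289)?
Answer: -128350354149/157849096102 ≈ -0.81312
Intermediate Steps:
A(a, G) = 15 - 5*G
-349731/438118 + ((26 - 179)*A(19, 10))/(-360289) = -349731/438118 + ((26 - 179)*(15 - 5*10))/(-360289) = -349731*1/438118 - 153*(15 - 50)*(-1/360289) = -349731/438118 - 153*(-35)*(-1/360289) = -349731/438118 + 5355*(-1/360289) = -349731/438118 - 5355/360289 = -128350354149/157849096102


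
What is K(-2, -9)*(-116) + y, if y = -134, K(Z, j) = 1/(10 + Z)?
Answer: -297/2 ≈ -148.50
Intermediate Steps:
K(-2, -9)*(-116) + y = -116/(10 - 2) - 134 = -116/8 - 134 = (1/8)*(-116) - 134 = -29/2 - 134 = -297/2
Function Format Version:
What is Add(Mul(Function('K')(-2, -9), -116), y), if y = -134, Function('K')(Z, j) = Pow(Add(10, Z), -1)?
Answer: Rational(-297, 2) ≈ -148.50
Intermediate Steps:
Add(Mul(Function('K')(-2, -9), -116), y) = Add(Mul(Pow(Add(10, -2), -1), -116), -134) = Add(Mul(Pow(8, -1), -116), -134) = Add(Mul(Rational(1, 8), -116), -134) = Add(Rational(-29, 2), -134) = Rational(-297, 2)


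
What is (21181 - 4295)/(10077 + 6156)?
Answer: 16886/16233 ≈ 1.0402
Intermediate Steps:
(21181 - 4295)/(10077 + 6156) = 16886/16233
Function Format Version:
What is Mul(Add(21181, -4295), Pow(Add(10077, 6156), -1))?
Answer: Rational(16886, 16233) ≈ 1.0402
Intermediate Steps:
Mul(Add(21181, -4295), Pow(Add(10077, 6156), -1)) = Mul(16886, Pow(16233, -1)) = Mul(16886, Rational(1, 16233)) = Rational(16886, 16233)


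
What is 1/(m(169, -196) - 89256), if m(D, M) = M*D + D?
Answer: -1/122211 ≈ -8.1826e-6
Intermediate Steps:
m(D, M) = D + D*M (m(D, M) = D*M + D = D + D*M)
1/(m(169, -196) - 89256) = 1/(169*(1 - 196) - 89256) = 1/(169*(-195) - 89256) = 1/(-32955 - 89256) = 1/(-122211) = -1/122211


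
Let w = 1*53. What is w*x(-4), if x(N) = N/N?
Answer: 53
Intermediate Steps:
x(N) = 1
w = 53
w*x(-4) = 53*1 = 53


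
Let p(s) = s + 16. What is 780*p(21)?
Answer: 28860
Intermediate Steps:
p(s) = 16 + s
780*p(21) = 780*(16 + 21) = 780*37 = 28860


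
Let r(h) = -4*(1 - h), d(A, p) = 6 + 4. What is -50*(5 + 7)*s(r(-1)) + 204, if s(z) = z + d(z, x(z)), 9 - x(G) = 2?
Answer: -996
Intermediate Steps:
x(G) = 7 (x(G) = 9 - 1*2 = 9 - 2 = 7)
d(A, p) = 10
r(h) = -4 + 4*h
s(z) = 10 + z (s(z) = z + 10 = 10 + z)
-50*(5 + 7)*s(r(-1)) + 204 = -50*(5 + 7)*(10 + (-4 + 4*(-1))) + 204 = -600*(10 + (-4 - 4)) + 204 = -600*(10 - 8) + 204 = -600*2 + 204 = -50*24 + 204 = -1200 + 204 = -996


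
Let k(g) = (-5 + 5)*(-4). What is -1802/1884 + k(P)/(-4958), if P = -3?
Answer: -901/942 ≈ -0.95648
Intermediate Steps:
k(g) = 0 (k(g) = 0*(-4) = 0)
-1802/1884 + k(P)/(-4958) = -1802/1884 + 0/(-4958) = -1802*1/1884 + 0*(-1/4958) = -901/942 + 0 = -901/942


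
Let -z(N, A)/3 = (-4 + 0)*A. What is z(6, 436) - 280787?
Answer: -275555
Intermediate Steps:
z(N, A) = 12*A (z(N, A) = -3*(-4 + 0)*A = -(-12)*A = 12*A)
z(6, 436) - 280787 = 12*436 - 280787 = 5232 - 280787 = -275555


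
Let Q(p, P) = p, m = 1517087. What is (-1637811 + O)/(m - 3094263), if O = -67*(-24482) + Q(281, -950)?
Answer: -691/394294 ≈ -0.0017525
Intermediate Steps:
O = 1640575 (O = -67*(-24482) + 281 = 1640294 + 281 = 1640575)
(-1637811 + O)/(m - 3094263) = (-1637811 + 1640575)/(1517087 - 3094263) = 2764/(-1577176) = 2764*(-1/1577176) = -691/394294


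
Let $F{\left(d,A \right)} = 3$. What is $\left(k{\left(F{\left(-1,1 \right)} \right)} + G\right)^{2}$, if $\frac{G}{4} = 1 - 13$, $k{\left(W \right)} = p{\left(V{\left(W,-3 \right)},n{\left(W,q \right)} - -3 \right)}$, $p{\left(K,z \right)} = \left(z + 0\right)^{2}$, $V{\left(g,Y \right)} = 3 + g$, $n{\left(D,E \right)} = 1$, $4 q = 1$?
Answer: $1024$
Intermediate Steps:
$q = \frac{1}{4}$ ($q = \frac{1}{4} \cdot 1 = \frac{1}{4} \approx 0.25$)
$p{\left(K,z \right)} = z^{2}$
$k{\left(W \right)} = 16$ ($k{\left(W \right)} = \left(1 - -3\right)^{2} = \left(1 + 3\right)^{2} = 4^{2} = 16$)
$G = -48$ ($G = 4 \left(1 - 13\right) = 4 \left(-12\right) = -48$)
$\left(k{\left(F{\left(-1,1 \right)} \right)} + G\right)^{2} = \left(16 - 48\right)^{2} = \left(-32\right)^{2} = 1024$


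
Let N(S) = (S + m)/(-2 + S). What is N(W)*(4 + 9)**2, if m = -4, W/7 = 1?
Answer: 507/5 ≈ 101.40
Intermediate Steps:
W = 7 (W = 7*1 = 7)
N(S) = (-4 + S)/(-2 + S) (N(S) = (S - 4)/(-2 + S) = (-4 + S)/(-2 + S))
N(W)*(4 + 9)**2 = ((-4 + 7)/(-2 + 7))*(4 + 9)**2 = (3/5)*13**2 = ((1/5)*3)*169 = (3/5)*169 = 507/5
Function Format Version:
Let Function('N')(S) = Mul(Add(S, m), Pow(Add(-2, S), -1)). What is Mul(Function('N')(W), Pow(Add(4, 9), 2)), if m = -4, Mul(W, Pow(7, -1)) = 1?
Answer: Rational(507, 5) ≈ 101.40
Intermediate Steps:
W = 7 (W = Mul(7, 1) = 7)
Function('N')(S) = Mul(Pow(Add(-2, S), -1), Add(-4, S)) (Function('N')(S) = Mul(Add(S, -4), Pow(Add(-2, S), -1)) = Mul(Add(-4, S), Pow(Add(-2, S), -1)) = Mul(Pow(Add(-2, S), -1), Add(-4, S)))
Mul(Function('N')(W), Pow(Add(4, 9), 2)) = Mul(Mul(Pow(Add(-2, 7), -1), Add(-4, 7)), Pow(Add(4, 9), 2)) = Mul(Mul(Pow(5, -1), 3), Pow(13, 2)) = Mul(Mul(Rational(1, 5), 3), 169) = Mul(Rational(3, 5), 169) = Rational(507, 5)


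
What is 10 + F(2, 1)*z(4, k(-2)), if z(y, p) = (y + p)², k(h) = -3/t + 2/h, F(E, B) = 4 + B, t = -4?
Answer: 1285/16 ≈ 80.313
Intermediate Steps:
k(h) = ¾ + 2/h (k(h) = -3/(-4) + 2/h = -3*(-¼) + 2/h = ¾ + 2/h)
z(y, p) = (p + y)²
10 + F(2, 1)*z(4, k(-2)) = 10 + (4 + 1)*((¾ + 2/(-2)) + 4)² = 10 + 5*((¾ + 2*(-½)) + 4)² = 10 + 5*((¾ - 1) + 4)² = 10 + 5*(-¼ + 4)² = 10 + 5*(15/4)² = 10 + 5*(225/16) = 10 + 1125/16 = 1285/16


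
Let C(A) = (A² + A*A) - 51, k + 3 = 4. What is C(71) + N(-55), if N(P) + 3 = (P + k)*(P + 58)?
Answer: 9866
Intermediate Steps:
k = 1 (k = -3 + 4 = 1)
N(P) = -3 + (1 + P)*(58 + P) (N(P) = -3 + (P + 1)*(P + 58) = -3 + (1 + P)*(58 + P))
C(A) = -51 + 2*A² (C(A) = (A² + A²) - 51 = 2*A² - 51 = -51 + 2*A²)
C(71) + N(-55) = (-51 + 2*71²) + (55 + (-55)² + 59*(-55)) = (-51 + 2*5041) + (55 + 3025 - 3245) = (-51 + 10082) - 165 = 10031 - 165 = 9866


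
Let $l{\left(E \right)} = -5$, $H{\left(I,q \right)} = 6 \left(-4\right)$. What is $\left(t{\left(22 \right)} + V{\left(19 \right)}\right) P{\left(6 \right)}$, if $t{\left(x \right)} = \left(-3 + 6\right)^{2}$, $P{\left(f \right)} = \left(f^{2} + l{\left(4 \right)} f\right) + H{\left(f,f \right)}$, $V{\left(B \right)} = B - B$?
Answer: $-162$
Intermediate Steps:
$V{\left(B \right)} = 0$
$H{\left(I,q \right)} = -24$
$P{\left(f \right)} = -24 + f^{2} - 5 f$ ($P{\left(f \right)} = \left(f^{2} - 5 f\right) - 24 = -24 + f^{2} - 5 f$)
$t{\left(x \right)} = 9$ ($t{\left(x \right)} = 3^{2} = 9$)
$\left(t{\left(22 \right)} + V{\left(19 \right)}\right) P{\left(6 \right)} = \left(9 + 0\right) \left(-24 + 6^{2} - 30\right) = 9 \left(-24 + 36 - 30\right) = 9 \left(-18\right) = -162$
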